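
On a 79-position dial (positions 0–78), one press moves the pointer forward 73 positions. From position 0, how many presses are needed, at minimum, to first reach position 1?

13

73·13 = 949 = 12·79 + 1, so 73⁻¹ ≡ 13 (mod 79).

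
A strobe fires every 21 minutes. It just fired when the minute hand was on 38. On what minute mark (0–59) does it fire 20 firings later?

20·21 = 420.
420 = 7·60 + 0, so 420 mod 60 = 0.
(38 + 0) mod 60 = 38.

38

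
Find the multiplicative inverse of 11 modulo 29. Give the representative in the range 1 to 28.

11·8 = 88 = 3·29 + 1, so 11⁻¹ ≡ 8 (mod 29).

8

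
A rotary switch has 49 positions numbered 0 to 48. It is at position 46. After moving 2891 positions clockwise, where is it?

46

2891 mod 49 = 0 (since 59·49 = 2891).
(46 + 0) mod 49 = 46.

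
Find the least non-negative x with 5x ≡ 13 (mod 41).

5⁻¹ ≡ 33 (mod 41) because 5·33 = 165 = 4·41 + 1.
Multiplying both sides by 33: x ≡ 33·13 = 429 ≡ 19 (mod 41).

19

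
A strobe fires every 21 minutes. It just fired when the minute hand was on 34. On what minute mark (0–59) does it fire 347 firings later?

347·21 = 7287.
7287 mod 60 = 27 (since 121·60 = 7260).
(34 + 27) mod 60 = 1.

1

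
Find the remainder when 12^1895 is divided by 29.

Square-and-reduce mod 29: 12^1≡12, 12^2≡28, 12^4≡1, 12^8≡1, 12^16≡1, 12^32≡1, 12^64≡1, 12^128≡1, 12^256≡1, 12^512≡1, 12^1024≡1.
Since 1895 = 1 + 2 + 4 + 32 + 64 + 256 + 512 + 1024 in binary, 12^1895 ≡ 12·28·1·1·1·1·1·1 ≡ 17 (mod 29).

17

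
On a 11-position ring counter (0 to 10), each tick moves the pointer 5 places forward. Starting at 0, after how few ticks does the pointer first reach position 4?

5⁻¹ ≡ 9 (mod 11) because 5·9 = 45 = 4·11 + 1.
So x ≡ 9·4 = 36 ≡ 3 (mod 11).

3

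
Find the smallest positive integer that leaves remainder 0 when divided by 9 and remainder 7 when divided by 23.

Since 23·2 ≡ 1 (mod 9), take x = 7 + 23·((0−7)·2 mod 9) = 7 + 23·4 = 99.
Check: 99 mod 9 = 0, 99 mod 23 = 7.

99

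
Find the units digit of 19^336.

1

Last digits of 9^n: 9, 1 (period 2).
336 leaves remainder 0 on division by 2, so 19^336 ends in 1.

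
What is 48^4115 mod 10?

2

Last digits of 8^n: 8, 4, 2, 6 (period 4).
4115 mod 4 = 3, so the last digit matches 8^3 = 2.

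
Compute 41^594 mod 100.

61

By repeated squaring mod 100: 41^1≡41, 41^2≡81, 41^4≡61, 41^8≡21, 41^16≡41, 41^32≡81, 41^64≡61, 41^128≡21, 41^256≡41, 41^512≡81.
Since 594 = 2 + 16 + 64 + 512 in binary, 41^594 ≡ 81·41·61·81 ≡ 61 (mod 100).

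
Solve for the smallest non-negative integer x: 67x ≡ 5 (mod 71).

52

The inverse of 67 mod 71 is 53 (since 67·53 = 3551 ≡ 1).
Multiplying both sides by 53: x ≡ 53·5 = 265 ≡ 52 (mod 71).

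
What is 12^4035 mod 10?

The units digit of 12^n cycles with period 4: 2, 4, 8, 6, …
4035 leaves remainder 3 on division by 4, so 12^4035 ends in 8.

8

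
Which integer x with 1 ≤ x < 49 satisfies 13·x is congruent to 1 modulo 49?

49 = 3·13 + 10
13 = 1·10 + 3
10 = 3·3 + 1
3 = 3·1 + 0
Back-substituting gives 13·34 ≡ 1 (mod 49).

34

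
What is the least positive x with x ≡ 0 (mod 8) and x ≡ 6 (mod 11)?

72

x ≡ 0 (mod 8) gives x ∈ {0, 8, 16, 24, 32, 40, 48, 56, …}.
The first of these with x mod 11 = 6 is 72.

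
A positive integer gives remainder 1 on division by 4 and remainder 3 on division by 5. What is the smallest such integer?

x ≡ 1 (mod 4) gives x ∈ {1, 5, 9, 13}.
The first of these with x mod 5 = 3 is 13.

13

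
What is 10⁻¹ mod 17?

12

10·12 = 120 = 7·17 + 1, so 10⁻¹ ≡ 12 (mod 17).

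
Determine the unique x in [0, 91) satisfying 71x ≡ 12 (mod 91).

71⁻¹ ≡ 50 (mod 91) because 71·50 = 3550 = 39·91 + 1.
Multiplying both sides by 50: x ≡ 50·12 = 600 ≡ 54 (mod 91).

54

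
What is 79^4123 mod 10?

9

Last digits of 9^n: 9, 1 (period 2).
4123 mod 2 = 1, so the last digit matches 9^1 = 9.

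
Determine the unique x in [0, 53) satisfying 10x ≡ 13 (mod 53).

49

10⁻¹ ≡ 16 (mod 53) because 10·16 = 160 = 3·53 + 1.
So x ≡ 16·13 = 208 ≡ 49 (mod 53).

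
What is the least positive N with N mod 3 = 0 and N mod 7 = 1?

15

x ≡ 0 (mod 3) gives x ∈ {0, 3, 6, 9, 12, 15}.
The first of these with x mod 7 = 1 is 15.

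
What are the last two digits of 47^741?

Square-and-reduce mod 100: 47^1≡47, 47^2≡9, 47^4≡81, 47^8≡61, 47^16≡21, 47^32≡41, 47^64≡81, 47^128≡61, 47^256≡21, 47^512≡41.
741 = 1 + 4 + 32 + 64 + 128 + 512, so 47^741 ≡ 47·81·41·81·61·41 ≡ 47 (mod 100).

47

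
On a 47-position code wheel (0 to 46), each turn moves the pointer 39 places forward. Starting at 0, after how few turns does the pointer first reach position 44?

39⁻¹ ≡ 41 (mod 47) because 39·41 = 1599 = 34·47 + 1.
Multiplying both sides by 41: x ≡ 41·44 = 1804 ≡ 18 (mod 47).
Check: 39·18 = 702 = 14·47 + 44.

18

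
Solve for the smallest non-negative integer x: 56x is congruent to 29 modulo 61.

43

56⁻¹ ≡ 12 (mod 61) because 56·12 = 672 = 11·61 + 1.
So x ≡ 12·29 = 348 ≡ 43 (mod 61).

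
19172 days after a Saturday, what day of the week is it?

Friday

19172 − 2738·7 = 6, so 19172 ≡ 6 (mod 7).
Saturday + 6 days → Friday.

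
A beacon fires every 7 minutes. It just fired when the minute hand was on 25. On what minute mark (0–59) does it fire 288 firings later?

1

288·7 = 2016.
2016 − 33·60 = 36, so 2016 ≡ 36 (mod 60).
(25 + 36) mod 60 = 1.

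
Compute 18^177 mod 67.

By repeated squaring mod 67: 18^1≡18, 18^2≡56, 18^4≡54, 18^8≡35, 18^16≡19, 18^32≡26, 18^64≡6, 18^128≡36.
Since 177 = 1 + 16 + 32 + 128 in binary, 18^177 ≡ 18·19·26·36 ≡ 53 (mod 67).

53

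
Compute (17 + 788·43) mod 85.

71

788·43 = 33884.
33884 − 398·85 = 54, so 33884 ≡ 54 (mod 85).
(17 + 54) mod 85 = 71.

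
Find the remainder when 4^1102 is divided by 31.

16

By repeated squaring mod 31: 4^1≡4, 4^2≡16, 4^4≡8, 4^8≡2, 4^16≡4, 4^32≡16, 4^64≡8, 4^128≡2, 4^256≡4, 4^512≡16, 4^1024≡8.
Since 1102 = 2 + 4 + 8 + 64 + 1024 in binary, 4^1102 ≡ 16·8·2·8·8 ≡ 16 (mod 31).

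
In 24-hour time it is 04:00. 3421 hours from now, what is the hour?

17

3421 mod 24 = 13 (since 142·24 = 3408).
(4 + 13) mod 24 = 17.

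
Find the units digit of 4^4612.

6

The units digit of 4^n cycles with period 2: 4, 6, …
4612 leaves remainder 0 on division by 2, so 4^4612 ends in 6.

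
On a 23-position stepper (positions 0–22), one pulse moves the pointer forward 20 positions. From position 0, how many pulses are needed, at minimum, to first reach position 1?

20·15 = 300 = 13·23 + 1, so 20⁻¹ ≡ 15 (mod 23).

15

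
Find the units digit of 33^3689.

Powers of 3 mod 10 repeat with period 4: 3, 9, 7, 1.
3689 leaves remainder 1 on division by 4, so 33^3689 ends in 3.

3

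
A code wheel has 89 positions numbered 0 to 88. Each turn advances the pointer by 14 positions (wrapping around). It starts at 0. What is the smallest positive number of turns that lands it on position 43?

73

The inverse of 14 mod 89 is 70 (since 14·70 = 980 ≡ 1).
So x ≡ 70·43 = 3010 ≡ 73 (mod 89).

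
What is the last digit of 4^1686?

6

Last digits of 4^n: 4, 6 (period 2).
1686 leaves remainder 0 on division by 2, so 4^1686 ends in 6.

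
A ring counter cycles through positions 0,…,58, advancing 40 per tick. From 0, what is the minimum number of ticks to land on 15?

40⁻¹ ≡ 31 (mod 59) because 40·31 = 1240 = 21·59 + 1.
Multiplying both sides by 31: x ≡ 31·15 = 465 ≡ 52 (mod 59).
Check: 40·52 = 2080 = 35·59 + 15.

52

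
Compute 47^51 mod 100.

By repeated squaring mod 100: 47^1≡47, 47^2≡9, 47^4≡81, 47^8≡61, 47^16≡21, 47^32≡41.
Since 51 = 1 + 2 + 16 + 32 in binary, 47^51 ≡ 47·9·21·41 ≡ 3 (mod 100).

3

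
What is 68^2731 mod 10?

Last digits of 8^n: 8, 4, 2, 6 (period 4).
2731 mod 4 = 3, so the last digit matches 8^3 = 2.

2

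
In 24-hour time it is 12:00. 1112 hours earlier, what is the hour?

1112 − 46·24 = 8, so 1112 ≡ 8 (mod 24).
(12 − 8) mod 24 = 4.

4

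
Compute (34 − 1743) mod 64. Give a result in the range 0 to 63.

1743 mod 64 = 15 (since 27·64 = 1728).
(34 − 15) mod 64 = 19.

19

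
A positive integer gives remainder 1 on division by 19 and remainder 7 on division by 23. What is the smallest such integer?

x ≡ 1 (mod 19) gives x ∈ {1, 20, 39, 58, 77, 96, 115, 134, …}.
The first of these with x mod 23 = 7 is 191.

191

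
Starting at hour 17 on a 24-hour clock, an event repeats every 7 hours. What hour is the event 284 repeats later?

13

284·7 = 1988.
1988 = 82·24 + 20, so 1988 mod 24 = 20.
(17 + 20) mod 24 = 13.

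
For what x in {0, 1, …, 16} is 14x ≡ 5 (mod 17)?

The inverse of 14 mod 17 is 11 (since 14·11 = 154 ≡ 1).
So x ≡ 11·5 = 55 ≡ 4 (mod 17).

4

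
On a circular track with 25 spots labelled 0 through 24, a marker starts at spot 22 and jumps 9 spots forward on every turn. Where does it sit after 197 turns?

20

197·9 = 1773.
1773 − 70·25 = 23, so 1773 ≡ 23 (mod 25).
(22 + 23) mod 25 = 20.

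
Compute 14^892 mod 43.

13

Successive squares of 14 mod 43: 14^1≡14, 14^2≡24, 14^4≡17, 14^8≡31, 14^16≡15, 14^32≡10, 14^64≡14, 14^128≡24, 14^256≡17, 14^512≡31.
Since 892 = 4 + 8 + 16 + 32 + 64 + 256 + 512 in binary, 14^892 ≡ 17·31·15·10·14·17·31 ≡ 13 (mod 43).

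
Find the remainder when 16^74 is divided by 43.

Square-and-reduce mod 43: 16^1≡16, 16^2≡41, 16^4≡4, 16^8≡16, 16^16≡41, 16^32≡4, 16^64≡16.
Since 74 = 2 + 8 + 64 in binary, 16^74 ≡ 41·16·16 ≡ 4 (mod 43).

4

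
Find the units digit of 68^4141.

The units digit of 68^n cycles with period 4: 8, 4, 2, 6, …
4141 leaves remainder 1 on division by 4, so 68^4141 ends in 8.

8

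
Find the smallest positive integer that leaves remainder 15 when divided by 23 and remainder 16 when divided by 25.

291

Since 25·12 ≡ 1 (mod 23), take x = 16 + 25·((15−16)·12 mod 23) = 16 + 25·11 = 291.
Check: 291 mod 23 = 15, 291 mod 25 = 16.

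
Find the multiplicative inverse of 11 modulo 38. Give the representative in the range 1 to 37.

11·7 = 77 = 2·38 + 1, so 11⁻¹ ≡ 7 (mod 38).

7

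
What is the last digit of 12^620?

Last digits of 2^n: 2, 4, 8, 6 (period 4).
620 mod 4 = 0, so the last digit matches 2^4 = 6.

6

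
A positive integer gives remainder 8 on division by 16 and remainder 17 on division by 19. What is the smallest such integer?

Since 19·11 ≡ 1 (mod 16), take x = 17 + 19·((8−17)·11 mod 16) = 17 + 19·13 = 264.
Check: 264 mod 16 = 8, 264 mod 19 = 17.

264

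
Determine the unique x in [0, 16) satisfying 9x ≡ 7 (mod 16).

15

9⁻¹ ≡ 9 (mod 16) because 9·9 = 81 = 5·16 + 1.
So x ≡ 9·7 = 63 ≡ 15 (mod 16).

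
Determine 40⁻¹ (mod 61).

29

40·29 = 1160 = 19·61 + 1, so 40⁻¹ ≡ 29 (mod 61).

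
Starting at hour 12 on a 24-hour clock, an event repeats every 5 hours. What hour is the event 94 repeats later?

2

94·5 = 470.
470 = 19·24 + 14, so 470 mod 24 = 14.
(12 + 14) mod 24 = 2.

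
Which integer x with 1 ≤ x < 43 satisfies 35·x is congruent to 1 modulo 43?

16

43 = 1·35 + 8
35 = 4·8 + 3
8 = 2·3 + 2
3 = 1·2 + 1
2 = 2·1 + 0
Back-substituting gives 35·16 ≡ 1 (mod 43).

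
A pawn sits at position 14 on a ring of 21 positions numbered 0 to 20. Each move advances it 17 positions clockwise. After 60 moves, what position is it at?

60·17 = 1020.
1020 mod 21 = 12 (since 48·21 = 1008).
(14 + 12) mod 21 = 5.

5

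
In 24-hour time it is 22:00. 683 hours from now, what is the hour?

683 = 28·24 + 11, so 683 mod 24 = 11.
(22 + 11) mod 24 = 9.

9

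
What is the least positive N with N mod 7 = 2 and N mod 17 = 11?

Since 17·5 ≡ 1 (mod 7), take x = 11 + 17·((2−11)·5 mod 7) = 11 + 17·4 = 79.
Check: 79 mod 7 = 2, 79 mod 17 = 11.

79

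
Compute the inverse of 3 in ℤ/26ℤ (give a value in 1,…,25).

3·9 = 27 = 1·26 + 1, so 3⁻¹ ≡ 9 (mod 26).

9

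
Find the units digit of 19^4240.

1

The units digit of 19^n cycles with period 2: 9, 1, …
4240 leaves remainder 0 on division by 2, so 19^4240 ends in 1.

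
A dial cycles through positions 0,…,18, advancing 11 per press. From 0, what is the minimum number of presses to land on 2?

14

11⁻¹ ≡ 7 (mod 19) because 11·7 = 77 = 4·19 + 1.
Multiplying both sides by 7: x ≡ 7·2 = 14 ≡ 14 (mod 19).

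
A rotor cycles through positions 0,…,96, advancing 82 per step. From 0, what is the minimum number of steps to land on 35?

The inverse of 82 mod 97 is 84 (since 82·84 = 6888 ≡ 1).
Multiplying both sides by 84: x ≡ 84·35 = 2940 ≡ 30 (mod 97).

30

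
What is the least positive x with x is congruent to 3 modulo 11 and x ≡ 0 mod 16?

x ≡ 3 (mod 11) gives x ∈ {3, 14, 25, 36, 47, 58, 69, 80}.
The first of these with x mod 16 = 0 is 80.

80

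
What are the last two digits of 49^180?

Square-and-reduce mod 100: 49^1≡49, 49^2≡1, 49^4≡1, 49^8≡1, 49^16≡1, 49^32≡1, 49^64≡1, 49^128≡1.
180 = 4 + 16 + 32 + 128, so 49^180 ≡ 1·1·1·1 ≡ 1 (mod 100).

01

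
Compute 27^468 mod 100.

81

Successive squares of 27 mod 100: 27^1≡27, 27^2≡29, 27^4≡41, 27^8≡81, 27^16≡61, 27^32≡21, 27^64≡41, 27^128≡81, 27^256≡61.
468 = 4 + 16 + 64 + 128 + 256, so 27^468 ≡ 41·61·41·81·61 ≡ 81 (mod 100).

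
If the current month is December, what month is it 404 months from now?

Dividing 404 by 12 gives quotient 33 and remainder 8.
December + 8 months → August.

August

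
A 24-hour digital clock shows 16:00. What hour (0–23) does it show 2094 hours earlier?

10

2094 mod 24 = 6 (since 87·24 = 2088).
(16 − 6) mod 24 = 10.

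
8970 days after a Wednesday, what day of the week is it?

8970 mod 7 = 3 (since 1281·7 = 8967).
Wednesday + 3 days → Saturday.

Saturday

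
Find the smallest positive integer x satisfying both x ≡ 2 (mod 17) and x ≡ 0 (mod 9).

36

x ≡ 0 (mod 9) gives x ∈ {0, 9, 18, 27, 36}.
The first of these with x mod 17 = 2 is 36.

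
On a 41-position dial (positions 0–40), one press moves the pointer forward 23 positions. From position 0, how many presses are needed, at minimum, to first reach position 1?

41 = 1·23 + 18
23 = 1·18 + 5
18 = 3·5 + 3
5 = 1·3 + 2
3 = 1·2 + 1
2 = 2·1 + 0
Back-substituting gives 23·25 ≡ 1 (mod 41).

25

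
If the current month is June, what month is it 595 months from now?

Dividing 595 by 12 gives quotient 49 and remainder 7.
June + 7 months → January.

January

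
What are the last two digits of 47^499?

83

Square-and-reduce mod 100: 47^1≡47, 47^2≡9, 47^4≡81, 47^8≡61, 47^16≡21, 47^32≡41, 47^64≡81, 47^128≡61, 47^256≡21.
Since 499 = 1 + 2 + 16 + 32 + 64 + 128 + 256 in binary, 47^499 ≡ 47·9·21·41·81·61·21 ≡ 83 (mod 100).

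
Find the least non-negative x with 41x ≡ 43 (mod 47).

32

The inverse of 41 mod 47 is 39 (since 41·39 = 1599 ≡ 1).
So x ≡ 39·43 = 1677 ≡ 32 (mod 47).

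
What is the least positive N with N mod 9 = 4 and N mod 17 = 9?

x ≡ 4 (mod 9) gives x ∈ {4, 13, 22, 31, 40, 49, 58, 67, …}.
The first of these with x mod 17 = 9 is 94.

94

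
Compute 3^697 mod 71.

50

Successive squares of 3 mod 71: 3^1≡3, 3^2≡9, 3^4≡10, 3^8≡29, 3^16≡60, 3^32≡50, 3^64≡15, 3^128≡12, 3^256≡2, 3^512≡4.
Since 697 = 1 + 8 + 16 + 32 + 128 + 512 in binary, 3^697 ≡ 3·29·60·50·12·4 ≡ 50 (mod 71).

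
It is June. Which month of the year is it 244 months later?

244 mod 12 = 4 (since 20·12 = 240).
June + 4 months → October.

October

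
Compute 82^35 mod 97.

56

By repeated squaring mod 97: 82^1≡82, 82^2≡31, 82^4≡88, 82^8≡81, 82^16≡62, 82^32≡61.
35 = 1 + 2 + 32, so 82^35 ≡ 82·31·61 ≡ 56 (mod 97).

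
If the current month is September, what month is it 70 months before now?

70 − 5·12 = 10, so 70 ≡ 10 (mod 12).
September − 10 months → November.

November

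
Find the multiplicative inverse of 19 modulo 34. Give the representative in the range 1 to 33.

9

34 = 1·19 + 15
19 = 1·15 + 4
15 = 3·4 + 3
4 = 1·3 + 1
3 = 3·1 + 0
Back-substituting gives 19·9 ≡ 1 (mod 34).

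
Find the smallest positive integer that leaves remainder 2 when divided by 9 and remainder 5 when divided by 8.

29

Since 8·8 ≡ 1 (mod 9), take x = 5 + 8·((2−5)·8 mod 9) = 5 + 8·3 = 29.
Check: 29 mod 9 = 2, 29 mod 8 = 5.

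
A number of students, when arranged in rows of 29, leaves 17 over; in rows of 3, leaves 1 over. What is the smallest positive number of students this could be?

x ≡ 1 (mod 3) gives x ∈ {1, 4, 7, 10, 13, 16, 19, 22, …}.
The first of these with x mod 29 = 17 is 46.

46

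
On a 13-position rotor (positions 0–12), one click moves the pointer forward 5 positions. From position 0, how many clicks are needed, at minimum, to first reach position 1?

8

13 = 2·5 + 3
5 = 1·3 + 2
3 = 1·2 + 1
2 = 2·1 + 0
Back-substituting gives 5·8 ≡ 1 (mod 13).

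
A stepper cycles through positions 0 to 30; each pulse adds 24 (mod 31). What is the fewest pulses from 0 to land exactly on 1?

31 = 1·24 + 7
24 = 3·7 + 3
7 = 2·3 + 1
3 = 3·1 + 0
Back-substituting gives 24·22 ≡ 1 (mod 31).

22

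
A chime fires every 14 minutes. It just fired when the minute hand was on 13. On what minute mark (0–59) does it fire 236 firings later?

17

236·14 = 3304.
Dividing 3304 by 60 gives quotient 55 and remainder 4.
(13 + 4) mod 60 = 17.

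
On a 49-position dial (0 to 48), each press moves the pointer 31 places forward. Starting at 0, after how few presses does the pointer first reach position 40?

25

31⁻¹ ≡ 19 (mod 49) because 31·19 = 589 = 12·49 + 1.
So x ≡ 19·40 = 760 ≡ 25 (mod 49).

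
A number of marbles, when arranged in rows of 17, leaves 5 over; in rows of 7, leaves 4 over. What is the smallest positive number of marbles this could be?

x ≡ 4 (mod 7) gives x ∈ {4, 11, 18, 25, 32, 39}.
The first of these with x mod 17 = 5 is 39.

39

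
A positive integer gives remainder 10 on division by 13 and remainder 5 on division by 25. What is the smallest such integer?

x ≡ 10 (mod 13) gives x ∈ {10, 23, 36, 49, 62, 75, 88, 101, …}.
The first of these with x mod 25 = 5 is 205.

205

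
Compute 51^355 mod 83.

Successive squares of 51 mod 83: 51^1≡51, 51^2≡28, 51^4≡37, 51^8≡41, 51^16≡21, 51^32≡26, 51^64≡12, 51^128≡61, 51^256≡69.
Since 355 = 1 + 2 + 32 + 64 + 256 in binary, 51^355 ≡ 51·28·26·12·69 ≡ 29 (mod 83).

29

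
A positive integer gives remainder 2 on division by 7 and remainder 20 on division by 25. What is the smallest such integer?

Since 25·2 ≡ 1 (mod 7), take x = 20 + 25·((2−20)·2 mod 7) = 20 + 25·6 = 170.
Check: 170 mod 7 = 2, 170 mod 25 = 20.

170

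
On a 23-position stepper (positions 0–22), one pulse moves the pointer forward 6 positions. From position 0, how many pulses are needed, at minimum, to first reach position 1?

6·4 = 24 = 1·23 + 1, so 6⁻¹ ≡ 4 (mod 23).

4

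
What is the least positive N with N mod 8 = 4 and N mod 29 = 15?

x ≡ 4 (mod 8) gives x ∈ {4, 12, 20, 28, 36, 44}.
The first of these with x mod 29 = 15 is 44.

44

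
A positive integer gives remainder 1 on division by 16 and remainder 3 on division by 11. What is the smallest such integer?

113

Since 11·3 ≡ 1 (mod 16), take x = 3 + 11·((1−3)·3 mod 16) = 3 + 11·10 = 113.
Check: 113 mod 16 = 1, 113 mod 11 = 3.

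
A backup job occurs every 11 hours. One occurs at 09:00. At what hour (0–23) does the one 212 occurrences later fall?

212·11 = 2332.
2332 − 97·24 = 4, so 2332 ≡ 4 (mod 24).
(9 + 4) mod 24 = 13.

13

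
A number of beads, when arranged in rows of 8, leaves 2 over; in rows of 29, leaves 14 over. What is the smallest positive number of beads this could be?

130

Since 29·5 ≡ 1 (mod 8), take x = 14 + 29·((2−14)·5 mod 8) = 14 + 29·4 = 130.
Check: 130 mod 8 = 2, 130 mod 29 = 14.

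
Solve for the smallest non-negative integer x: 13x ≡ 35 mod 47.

28

13⁻¹ ≡ 29 (mod 47) because 13·29 = 377 = 8·47 + 1.
Multiplying both sides by 29: x ≡ 29·35 = 1015 ≡ 28 (mod 47).
Check: 13·28 = 364 = 7·47 + 35.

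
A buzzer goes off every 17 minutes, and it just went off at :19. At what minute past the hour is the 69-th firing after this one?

52

69·17 = 1173.
1173 − 19·60 = 33, so 1173 ≡ 33 (mod 60).
(19 + 33) mod 60 = 52.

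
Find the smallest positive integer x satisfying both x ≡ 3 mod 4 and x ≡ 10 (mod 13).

x ≡ 3 (mod 4) gives x ∈ {3, 7, 11, 15, 19, 23}.
The first of these with x mod 13 = 10 is 23.

23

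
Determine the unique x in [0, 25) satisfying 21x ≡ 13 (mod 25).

The inverse of 21 mod 25 is 6 (since 21·6 = 126 ≡ 1).
So x ≡ 6·13 = 78 ≡ 3 (mod 25).

3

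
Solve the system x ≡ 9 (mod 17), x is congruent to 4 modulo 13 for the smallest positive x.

x ≡ 4 (mod 13) gives x ∈ {4, 17, 30, 43}.
The first of these with x mod 17 = 9 is 43.

43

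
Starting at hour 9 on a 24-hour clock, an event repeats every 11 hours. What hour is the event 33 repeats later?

33·11 = 363.
363 = 15·24 + 3, so 363 mod 24 = 3.
(9 + 3) mod 24 = 12.

12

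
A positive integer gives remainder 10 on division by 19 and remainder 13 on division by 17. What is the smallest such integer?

200

Since 17·9 ≡ 1 (mod 19), take x = 13 + 17·((10−13)·9 mod 19) = 13 + 17·11 = 200.
Check: 200 mod 19 = 10, 200 mod 17 = 13.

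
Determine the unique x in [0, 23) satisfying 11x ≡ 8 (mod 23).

7

11⁻¹ ≡ 21 (mod 23) because 11·21 = 231 = 10·23 + 1.
So x ≡ 21·8 = 168 ≡ 7 (mod 23).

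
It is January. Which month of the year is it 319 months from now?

August

Dividing 319 by 12 gives quotient 26 and remainder 7.
January + 7 months → August.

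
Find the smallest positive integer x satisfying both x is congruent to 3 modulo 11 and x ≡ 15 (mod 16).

x ≡ 3 (mod 11) gives x ∈ {3, 14, 25, 36, 47}.
The first of these with x mod 16 = 15 is 47.

47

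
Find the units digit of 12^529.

2

The units digit of 12^n cycles with period 4: 2, 4, 8, 6, …
529 leaves remainder 1 on division by 4, so 12^529 ends in 2.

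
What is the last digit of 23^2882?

The units digit of 23^n cycles with period 4: 3, 9, 7, 1, …
2882 leaves remainder 2 on division by 4, so 23^2882 ends in 9.

9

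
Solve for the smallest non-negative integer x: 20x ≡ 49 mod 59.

29

20⁻¹ ≡ 3 (mod 59) because 20·3 = 60 = 1·59 + 1.
So x ≡ 3·49 = 147 ≡ 29 (mod 59).
Check: 20·29 = 580 = 9·59 + 49.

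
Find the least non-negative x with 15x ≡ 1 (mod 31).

The inverse of 15 mod 31 is 29 (since 15·29 = 435 ≡ 1).
Multiplying both sides by 29: x ≡ 29·1 = 29 ≡ 29 (mod 31).

29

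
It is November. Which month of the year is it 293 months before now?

June

293 mod 12 = 5 (since 24·12 = 288).
November − 5 months → June.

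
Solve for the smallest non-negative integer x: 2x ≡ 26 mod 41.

13

2⁻¹ ≡ 21 (mod 41) because 2·21 = 42 = 1·41 + 1.
So x ≡ 21·26 = 546 ≡ 13 (mod 41).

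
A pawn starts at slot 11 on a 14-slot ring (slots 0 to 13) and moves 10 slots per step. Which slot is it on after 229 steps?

5

229·10 = 2290.
Dividing 2290 by 14 gives quotient 163 and remainder 8.
(11 + 8) mod 14 = 5.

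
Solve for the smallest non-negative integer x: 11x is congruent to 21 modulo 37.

11⁻¹ ≡ 27 (mod 37) because 11·27 = 297 = 8·37 + 1.
Multiplying both sides by 27: x ≡ 27·21 = 567 ≡ 12 (mod 37).

12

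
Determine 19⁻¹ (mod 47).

5

47 = 2·19 + 9
19 = 2·9 + 1
9 = 9·1 + 0
Back-substituting gives 19·5 ≡ 1 (mod 47).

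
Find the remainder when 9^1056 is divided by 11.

9

Successive squares of 9 mod 11: 9^1≡9, 9^2≡4, 9^4≡5, 9^8≡3, 9^16≡9, 9^32≡4, 9^64≡5, 9^128≡3, 9^256≡9, 9^512≡4, 9^1024≡5.
1056 = 32 + 1024, so 9^1056 ≡ 4·5 ≡ 9 (mod 11).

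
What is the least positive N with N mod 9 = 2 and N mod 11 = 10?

x ≡ 2 (mod 9) gives x ∈ {2, 11, 20, 29, 38, 47, 56, 65}.
The first of these with x mod 11 = 10 is 65.

65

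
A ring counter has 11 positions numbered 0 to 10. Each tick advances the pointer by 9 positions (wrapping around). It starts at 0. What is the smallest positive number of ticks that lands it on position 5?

3

The inverse of 9 mod 11 is 5 (since 9·5 = 45 ≡ 1).
Multiplying both sides by 5: x ≡ 5·5 = 25 ≡ 3 (mod 11).
Check: 9·3 = 27 = 2·11 + 5.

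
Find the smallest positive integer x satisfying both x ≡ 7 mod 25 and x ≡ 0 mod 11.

132

Since 11·16 ≡ 1 (mod 25), take x = 0 + 11·((7−0)·16 mod 25) = 0 + 11·12 = 132.
Check: 132 mod 25 = 7, 132 mod 11 = 0.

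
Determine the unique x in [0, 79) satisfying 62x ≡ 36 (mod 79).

49

The inverse of 62 mod 79 is 65 (since 62·65 = 4030 ≡ 1).
Multiplying both sides by 65: x ≡ 65·36 = 2340 ≡ 49 (mod 79).
Check: 62·49 = 3038 = 38·79 + 36.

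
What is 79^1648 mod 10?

1

The units digit of 79^n cycles with period 2: 9, 1, …
1648 mod 2 = 0, so the last digit matches 9^2 = 1.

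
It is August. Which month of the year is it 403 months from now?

403 mod 12 = 7 (since 33·12 = 396).
August + 7 months → March.

March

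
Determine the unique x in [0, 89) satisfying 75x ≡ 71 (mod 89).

14

75⁻¹ ≡ 19 (mod 89) because 75·19 = 1425 = 16·89 + 1.
So x ≡ 19·71 = 1349 ≡ 14 (mod 89).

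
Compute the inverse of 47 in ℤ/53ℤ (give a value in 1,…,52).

44

53 = 1·47 + 6
47 = 7·6 + 5
6 = 1·5 + 1
5 = 5·1 + 0
Back-substituting gives 47·44 ≡ 1 (mod 53).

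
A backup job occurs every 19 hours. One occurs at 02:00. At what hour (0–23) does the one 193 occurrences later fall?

193·19 = 3667.
3667 mod 24 = 19 (since 152·24 = 3648).
(2 + 19) mod 24 = 21.

21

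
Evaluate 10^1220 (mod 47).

37

Successive squares of 10 mod 47: 10^1≡10, 10^2≡6, 10^4≡36, 10^8≡27, 10^16≡24, 10^32≡12, 10^64≡3, 10^128≡9, 10^256≡34, 10^512≡28, 10^1024≡32.
Since 1220 = 4 + 64 + 128 + 1024 in binary, 10^1220 ≡ 36·3·9·32 ≡ 37 (mod 47).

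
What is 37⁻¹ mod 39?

19

39 = 1·37 + 2
37 = 18·2 + 1
2 = 2·1 + 0
Back-substituting gives 37·19 ≡ 1 (mod 39).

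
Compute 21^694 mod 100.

By repeated squaring mod 100: 21^1≡21, 21^2≡41, 21^4≡81, 21^8≡61, 21^16≡21, 21^32≡41, 21^64≡81, 21^128≡61, 21^256≡21, 21^512≡41.
Since 694 = 2 + 4 + 16 + 32 + 128 + 512 in binary, 21^694 ≡ 41·81·21·41·61·41 ≡ 81 (mod 100).

81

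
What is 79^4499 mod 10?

The units digit of 79^n cycles with period 2: 9, 1, …
4499 leaves remainder 1 on division by 2, so 79^4499 ends in 9.

9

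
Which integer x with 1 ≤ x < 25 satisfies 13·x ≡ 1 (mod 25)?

2

13·2 = 26 = 1·25 + 1, so 13⁻¹ ≡ 2 (mod 25).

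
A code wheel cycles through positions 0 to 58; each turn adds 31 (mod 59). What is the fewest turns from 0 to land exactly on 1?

40

59 = 1·31 + 28
31 = 1·28 + 3
28 = 9·3 + 1
3 = 3·1 + 0
Back-substituting gives 31·40 ≡ 1 (mod 59).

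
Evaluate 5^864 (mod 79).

Square-and-reduce mod 79: 5^1≡5, 5^2≡25, 5^4≡72, 5^8≡49, 5^16≡31, 5^32≡13, 5^64≡11, 5^128≡42, 5^256≡26, 5^512≡44.
Since 864 = 32 + 64 + 256 + 512 in binary, 5^864 ≡ 13·11·26·44 ≡ 62 (mod 79).

62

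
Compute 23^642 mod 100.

29

Successive squares of 23 mod 100: 23^1≡23, 23^2≡29, 23^4≡41, 23^8≡81, 23^16≡61, 23^32≡21, 23^64≡41, 23^128≡81, 23^256≡61, 23^512≡21.
Since 642 = 2 + 128 + 512 in binary, 23^642 ≡ 29·81·21 ≡ 29 (mod 100).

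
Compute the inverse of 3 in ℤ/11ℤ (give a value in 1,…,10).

4

3·4 = 12 = 1·11 + 1, so 3⁻¹ ≡ 4 (mod 11).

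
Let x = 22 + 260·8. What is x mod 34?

260·8 = 2080.
2080 − 61·34 = 6, so 2080 ≡ 6 (mod 34).
(22 + 6) mod 34 = 28.

28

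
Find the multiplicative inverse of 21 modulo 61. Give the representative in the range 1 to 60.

61 = 2·21 + 19
21 = 1·19 + 2
19 = 9·2 + 1
2 = 2·1 + 0
Back-substituting gives 21·32 ≡ 1 (mod 61).

32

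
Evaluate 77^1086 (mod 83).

61

By repeated squaring mod 83: 77^1≡77, 77^2≡36, 77^4≡51, 77^8≡28, 77^16≡37, 77^32≡41, 77^64≡21, 77^128≡26, 77^256≡12, 77^512≡61, 77^1024≡69.
1086 = 2 + 4 + 8 + 16 + 32 + 1024, so 77^1086 ≡ 36·51·28·37·41·69 ≡ 61 (mod 83).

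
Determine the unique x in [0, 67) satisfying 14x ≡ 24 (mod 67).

40

14⁻¹ ≡ 24 (mod 67) because 14·24 = 336 = 5·67 + 1.
Multiplying both sides by 24: x ≡ 24·24 = 576 ≡ 40 (mod 67).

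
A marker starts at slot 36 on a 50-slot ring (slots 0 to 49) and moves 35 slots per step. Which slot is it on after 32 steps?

32·35 = 1120.
1120 − 22·50 = 20, so 1120 ≡ 20 (mod 50).
(36 + 20) mod 50 = 6.

6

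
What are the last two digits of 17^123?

By repeated squaring mod 100: 17^1≡17, 17^2≡89, 17^4≡21, 17^8≡41, 17^16≡81, 17^32≡61, 17^64≡21.
123 = 1 + 2 + 8 + 16 + 32 + 64, so 17^123 ≡ 17·89·41·81·61·21 ≡ 13 (mod 100).

13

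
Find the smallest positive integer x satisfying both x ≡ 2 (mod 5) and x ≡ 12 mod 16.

12

x ≡ 2 (mod 5) gives x ∈ {2, 7, 12}.
The first of these with x mod 16 = 12 is 12.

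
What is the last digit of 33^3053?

3

Powers of 3 mod 10 repeat with period 4: 3, 9, 7, 1.
3053 leaves remainder 1 on division by 4, so 33^3053 ends in 3.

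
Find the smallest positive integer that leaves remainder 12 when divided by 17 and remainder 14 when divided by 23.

267

Since 23·3 ≡ 1 (mod 17), take x = 14 + 23·((12−14)·3 mod 17) = 14 + 23·11 = 267.
Check: 267 mod 17 = 12, 267 mod 23 = 14.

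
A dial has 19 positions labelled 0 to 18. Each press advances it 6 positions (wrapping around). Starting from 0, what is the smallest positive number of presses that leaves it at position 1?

16

19 = 3·6 + 1
6 = 6·1 + 0
Back-substituting gives 6·16 ≡ 1 (mod 19).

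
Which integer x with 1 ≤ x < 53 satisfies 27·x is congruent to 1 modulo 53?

27·2 = 54 = 1·53 + 1, so 27⁻¹ ≡ 2 (mod 53).

2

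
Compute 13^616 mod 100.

By repeated squaring mod 100: 13^1≡13, 13^2≡69, 13^4≡61, 13^8≡21, 13^16≡41, 13^32≡81, 13^64≡61, 13^128≡21, 13^256≡41, 13^512≡81.
616 = 8 + 32 + 64 + 512, so 13^616 ≡ 21·81·61·81 ≡ 41 (mod 100).

41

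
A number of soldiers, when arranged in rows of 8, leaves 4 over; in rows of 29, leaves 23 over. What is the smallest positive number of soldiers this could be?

52

x ≡ 4 (mod 8) gives x ∈ {4, 12, 20, 28, 36, 44, 52}.
The first of these with x mod 29 = 23 is 52.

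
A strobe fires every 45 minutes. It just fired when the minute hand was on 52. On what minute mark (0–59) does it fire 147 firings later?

147·45 = 6615.
Dividing 6615 by 60 gives quotient 110 and remainder 15.
(52 + 15) mod 60 = 7.

7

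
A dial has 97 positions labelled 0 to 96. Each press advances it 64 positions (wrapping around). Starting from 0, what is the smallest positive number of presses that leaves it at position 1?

64·47 = 3008 = 31·97 + 1, so 64⁻¹ ≡ 47 (mod 97).

47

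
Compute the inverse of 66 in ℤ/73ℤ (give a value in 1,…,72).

73 = 1·66 + 7
66 = 9·7 + 3
7 = 2·3 + 1
3 = 3·1 + 0
Back-substituting gives 66·52 ≡ 1 (mod 73).

52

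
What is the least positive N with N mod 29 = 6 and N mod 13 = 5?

Since 13·9 ≡ 1 (mod 29), take x = 5 + 13·((6−5)·9 mod 29) = 5 + 13·9 = 122.
Check: 122 mod 29 = 6, 122 mod 13 = 5.

122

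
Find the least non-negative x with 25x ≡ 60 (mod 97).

80

The inverse of 25 mod 97 is 66 (since 25·66 = 1650 ≡ 1).
So x ≡ 66·60 = 3960 ≡ 80 (mod 97).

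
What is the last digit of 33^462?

Powers of 3 mod 10 repeat with period 4: 3, 9, 7, 1.
462 leaves remainder 2 on division by 4, so 33^462 ends in 9.

9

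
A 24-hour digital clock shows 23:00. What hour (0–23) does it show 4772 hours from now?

4772 mod 24 = 20 (since 198·24 = 4752).
(23 + 20) mod 24 = 19.

19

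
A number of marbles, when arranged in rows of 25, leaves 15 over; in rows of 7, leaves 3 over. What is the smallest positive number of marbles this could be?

115

Since 7·18 ≡ 1 (mod 25), take x = 3 + 7·((15−3)·18 mod 25) = 3 + 7·16 = 115.
Check: 115 mod 25 = 15, 115 mod 7 = 3.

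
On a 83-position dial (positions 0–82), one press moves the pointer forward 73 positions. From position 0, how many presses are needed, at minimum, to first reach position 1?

73·58 = 4234 = 51·83 + 1, so 73⁻¹ ≡ 58 (mod 83).

58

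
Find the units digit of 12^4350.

4

Powers of 2 mod 10 repeat with period 4: 2, 4, 8, 6.
4350 leaves remainder 2 on division by 4, so 12^4350 ends in 4.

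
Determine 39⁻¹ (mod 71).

71 = 1·39 + 32
39 = 1·32 + 7
32 = 4·7 + 4
7 = 1·4 + 3
4 = 1·3 + 1
3 = 3·1 + 0
Back-substituting gives 39·51 ≡ 1 (mod 71).

51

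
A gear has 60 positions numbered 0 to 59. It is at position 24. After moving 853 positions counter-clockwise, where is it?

11

853 = 14·60 + 13, so 853 mod 60 = 13.
(24 − 13) mod 60 = 11.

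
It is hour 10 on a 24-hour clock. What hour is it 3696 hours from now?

3696 − 154·24 = 0, so 3696 ≡ 0 (mod 24).
(10 + 0) mod 24 = 10.

10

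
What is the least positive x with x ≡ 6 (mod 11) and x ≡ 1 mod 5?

Since 5·9 ≡ 1 (mod 11), take x = 1 + 5·((6−1)·9 mod 11) = 1 + 5·1 = 6.
Check: 6 mod 11 = 6, 6 mod 5 = 1.

6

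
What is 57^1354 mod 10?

Powers of 7 mod 10 repeat with period 4: 7, 9, 3, 1.
1354 mod 4 = 2, so the last digit matches 7^2 = 9.

9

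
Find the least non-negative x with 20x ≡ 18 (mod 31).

4

The inverse of 20 mod 31 is 14 (since 20·14 = 280 ≡ 1).
So x ≡ 14·18 = 252 ≡ 4 (mod 31).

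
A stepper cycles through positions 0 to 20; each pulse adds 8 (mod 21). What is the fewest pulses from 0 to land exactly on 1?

8·8 = 64 = 3·21 + 1, so 8⁻¹ ≡ 8 (mod 21).

8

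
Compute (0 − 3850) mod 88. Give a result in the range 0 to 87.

22

3850 mod 88 = 66 (since 43·88 = 3784).
(0 − 66) mod 88 = 22.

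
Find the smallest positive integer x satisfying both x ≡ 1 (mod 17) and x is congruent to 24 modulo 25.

324

Since 25·15 ≡ 1 (mod 17), take x = 24 + 25·((1−24)·15 mod 17) = 24 + 25·12 = 324.
Check: 324 mod 17 = 1, 324 mod 25 = 24.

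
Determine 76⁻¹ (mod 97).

60

97 = 1·76 + 21
76 = 3·21 + 13
21 = 1·13 + 8
13 = 1·8 + 5
8 = 1·5 + 3
5 = 1·3 + 2
3 = 1·2 + 1
2 = 2·1 + 0
Back-substituting gives 76·60 ≡ 1 (mod 97).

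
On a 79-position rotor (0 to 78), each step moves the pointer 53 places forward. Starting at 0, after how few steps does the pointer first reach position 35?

The inverse of 53 mod 79 is 3 (since 53·3 = 159 ≡ 1).
Multiplying both sides by 3: x ≡ 3·35 = 105 ≡ 26 (mod 79).

26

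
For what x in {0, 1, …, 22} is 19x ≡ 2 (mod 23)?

19⁻¹ ≡ 17 (mod 23) because 19·17 = 323 = 14·23 + 1.
So x ≡ 17·2 = 34 ≡ 11 (mod 23).

11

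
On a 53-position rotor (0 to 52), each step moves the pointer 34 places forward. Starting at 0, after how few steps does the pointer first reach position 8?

The inverse of 34 mod 53 is 39 (since 34·39 = 1326 ≡ 1).
So x ≡ 39·8 = 312 ≡ 47 (mod 53).

47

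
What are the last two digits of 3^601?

Square-and-reduce mod 100: 3^1≡3, 3^2≡9, 3^4≡81, 3^8≡61, 3^16≡21, 3^32≡41, 3^64≡81, 3^128≡61, 3^256≡21, 3^512≡41.
Since 601 = 1 + 8 + 16 + 64 + 512 in binary, 3^601 ≡ 3·61·21·81·41 ≡ 3 (mod 100).

03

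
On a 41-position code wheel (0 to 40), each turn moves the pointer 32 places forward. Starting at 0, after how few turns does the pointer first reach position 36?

32⁻¹ ≡ 9 (mod 41) because 32·9 = 288 = 7·41 + 1.
So x ≡ 9·36 = 324 ≡ 37 (mod 41).

37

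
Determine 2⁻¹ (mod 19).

10

19 = 9·2 + 1
2 = 2·1 + 0
Back-substituting gives 2·10 ≡ 1 (mod 19).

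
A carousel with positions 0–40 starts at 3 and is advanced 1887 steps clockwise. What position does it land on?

4

1887 − 46·41 = 1, so 1887 ≡ 1 (mod 41).
(3 + 1) mod 41 = 4.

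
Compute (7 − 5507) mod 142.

38

5507 mod 142 = 111 (since 38·142 = 5396).
(7 − 111) mod 142 = 38.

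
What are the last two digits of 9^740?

01

By repeated squaring mod 100: 9^1≡9, 9^2≡81, 9^4≡61, 9^8≡21, 9^16≡41, 9^32≡81, 9^64≡61, 9^128≡21, 9^256≡41, 9^512≡81.
740 = 4 + 32 + 64 + 128 + 512, so 9^740 ≡ 61·81·61·21·81 ≡ 1 (mod 100).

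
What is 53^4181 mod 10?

3

Powers of 3 mod 10 repeat with period 4: 3, 9, 7, 1.
4181 mod 4 = 1, so the last digit matches 3^1 = 3.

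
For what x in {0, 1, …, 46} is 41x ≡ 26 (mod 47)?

27

The inverse of 41 mod 47 is 39 (since 41·39 = 1599 ≡ 1).
Multiplying both sides by 39: x ≡ 39·26 = 1014 ≡ 27 (mod 47).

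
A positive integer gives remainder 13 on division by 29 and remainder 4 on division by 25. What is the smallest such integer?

129

Since 25·7 ≡ 1 (mod 29), take x = 4 + 25·((13−4)·7 mod 29) = 4 + 25·5 = 129.
Check: 129 mod 29 = 13, 129 mod 25 = 4.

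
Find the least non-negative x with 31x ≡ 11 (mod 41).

3

31⁻¹ ≡ 4 (mod 41) because 31·4 = 124 = 3·41 + 1.
So x ≡ 4·11 = 44 ≡ 3 (mod 41).
Check: 31·3 = 93 = 2·41 + 11.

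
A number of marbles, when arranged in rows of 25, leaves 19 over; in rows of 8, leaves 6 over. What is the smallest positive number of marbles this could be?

94

Since 8·22 ≡ 1 (mod 25), take x = 6 + 8·((19−6)·22 mod 25) = 6 + 8·11 = 94.
Check: 94 mod 25 = 19, 94 mod 8 = 6.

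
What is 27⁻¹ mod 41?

27·38 = 1026 = 25·41 + 1, so 27⁻¹ ≡ 38 (mod 41).

38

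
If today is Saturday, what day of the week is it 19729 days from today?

19729 mod 7 = 3 (since 2818·7 = 19726).
Saturday + 3 days → Tuesday.

Tuesday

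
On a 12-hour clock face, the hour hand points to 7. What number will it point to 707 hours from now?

6

Dividing 707 by 12 gives quotient 58 and remainder 11.
7 + 11 → 6 on a 12-hour dial.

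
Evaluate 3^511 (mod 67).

Square-and-reduce mod 67: 3^1≡3, 3^2≡9, 3^4≡14, 3^8≡62, 3^16≡25, 3^32≡22, 3^64≡15, 3^128≡24, 3^256≡40.
511 = 1 + 2 + 4 + 8 + 16 + 32 + 64 + 128 + 256, so 3^511 ≡ 3·9·14·62·25·22·15·24·40 ≡ 42 (mod 67).

42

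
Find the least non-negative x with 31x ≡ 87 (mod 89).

The inverse of 31 mod 89 is 23 (since 31·23 = 713 ≡ 1).
Multiplying both sides by 23: x ≡ 23·87 = 2001 ≡ 43 (mod 89).
Check: 31·43 = 1333 = 14·89 + 87.

43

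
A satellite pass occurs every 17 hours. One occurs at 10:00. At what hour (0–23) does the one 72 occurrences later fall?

72·17 = 1224.
1224 mod 24 = 0 (since 51·24 = 1224).
(10 + 0) mod 24 = 10.

10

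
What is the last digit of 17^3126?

9

Last digits of 7^n: 7, 9, 3, 1 (period 4).
3126 leaves remainder 2 on division by 4, so 17^3126 ends in 9.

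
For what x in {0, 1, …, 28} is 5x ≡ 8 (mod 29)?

5⁻¹ ≡ 6 (mod 29) because 5·6 = 30 = 1·29 + 1.
So x ≡ 6·8 = 48 ≡ 19 (mod 29).

19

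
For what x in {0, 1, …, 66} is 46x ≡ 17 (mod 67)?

63

46⁻¹ ≡ 51 (mod 67) because 46·51 = 2346 = 35·67 + 1.
So x ≡ 51·17 = 867 ≡ 63 (mod 67).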